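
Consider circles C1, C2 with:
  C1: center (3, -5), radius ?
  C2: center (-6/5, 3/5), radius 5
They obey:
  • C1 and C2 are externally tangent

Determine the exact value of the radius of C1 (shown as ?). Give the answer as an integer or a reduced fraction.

2

1. [ext C1·C2]  r_C1² + 10r_C1 − 24 = 0  ⇒  r_C1 = 2 (r>0 drops 1)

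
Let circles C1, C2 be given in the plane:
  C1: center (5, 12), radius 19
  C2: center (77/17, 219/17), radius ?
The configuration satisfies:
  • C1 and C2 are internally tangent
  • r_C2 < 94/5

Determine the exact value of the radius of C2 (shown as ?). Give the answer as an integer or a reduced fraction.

18

1. [int C1,C2]  r_C2² − 38r_C2 + 360 = 0  ⇒  r_C2 = 18 or 20
2. given r_C2 < 94/5: keep 18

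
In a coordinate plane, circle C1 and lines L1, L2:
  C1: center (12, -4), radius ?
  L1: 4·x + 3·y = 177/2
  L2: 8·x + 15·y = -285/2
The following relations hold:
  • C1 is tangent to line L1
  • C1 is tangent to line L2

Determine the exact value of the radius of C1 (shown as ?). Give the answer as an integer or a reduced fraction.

1. [C1‖L1]  r_C1² − 441/4 = 0  ⇒  r_C1 = 21/2 (r>0 drops 1)
2. [C1‖L2]  r_C1² − 441/4 = 0  ⇒  r_C1 = 21/2 (r>0 drops 1)

21/2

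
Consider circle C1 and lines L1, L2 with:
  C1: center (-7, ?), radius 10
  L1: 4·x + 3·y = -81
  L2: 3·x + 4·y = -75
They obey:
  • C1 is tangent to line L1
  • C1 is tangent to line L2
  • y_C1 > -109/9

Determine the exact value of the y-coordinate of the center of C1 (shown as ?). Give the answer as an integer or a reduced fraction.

-1

1. [C1‖L1]  y_C1² + (106/3)y_C1 + 103/3 = 0  ⇒  y_C1 = -103/3 or -1
2. [C1‖L2]  y_C1² + 27y_C1 + 26 = 0  ⇒  y_C1 = -26 or -1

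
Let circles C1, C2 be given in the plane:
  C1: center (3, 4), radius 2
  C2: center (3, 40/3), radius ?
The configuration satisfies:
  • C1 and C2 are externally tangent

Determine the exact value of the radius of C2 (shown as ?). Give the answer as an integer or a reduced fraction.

22/3

1. [ext C1·C2]  r_C2² + 4r_C2 − 748/9 = 0  ⇒  r_C2 = 22/3 (r>0 drops 1)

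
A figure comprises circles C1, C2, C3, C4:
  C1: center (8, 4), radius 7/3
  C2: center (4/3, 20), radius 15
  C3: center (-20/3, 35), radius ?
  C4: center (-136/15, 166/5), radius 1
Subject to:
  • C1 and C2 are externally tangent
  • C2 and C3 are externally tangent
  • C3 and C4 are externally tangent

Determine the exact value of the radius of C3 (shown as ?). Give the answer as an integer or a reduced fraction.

2

1. [ext C2·C3]  r_C3² + 30r_C3 − 64 = 0  ⇒  r_C3 = 2 (r>0 drops 1)
2. [ext C3·C4]  r_C3² + 2r_C3 − 8 = 0  ⇒  r_C3 = 2 (r>0 drops 1)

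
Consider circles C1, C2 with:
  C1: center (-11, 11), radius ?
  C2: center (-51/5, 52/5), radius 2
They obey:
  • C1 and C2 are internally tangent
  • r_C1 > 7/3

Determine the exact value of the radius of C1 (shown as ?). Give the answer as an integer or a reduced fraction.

1. [int C1,C2]  r_C1² − 4r_C1 + 3 = 0  ⇒  r_C1 = 1 or 3
2. given r_C1 > 7/3: keep 3

3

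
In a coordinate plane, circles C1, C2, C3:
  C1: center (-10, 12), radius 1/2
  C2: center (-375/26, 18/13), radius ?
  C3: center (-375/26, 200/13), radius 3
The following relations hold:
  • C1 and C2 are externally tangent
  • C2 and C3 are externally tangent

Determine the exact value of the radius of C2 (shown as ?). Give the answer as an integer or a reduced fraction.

11

1. [ext C1·C2]  r_C2² + 1r_C2 − 132 = 0  ⇒  r_C2 = 11 (r>0 drops 1)
2. [ext C2·C3]  r_C2² + 6r_C2 − 187 = 0  ⇒  r_C2 = 11 (r>0 drops 1)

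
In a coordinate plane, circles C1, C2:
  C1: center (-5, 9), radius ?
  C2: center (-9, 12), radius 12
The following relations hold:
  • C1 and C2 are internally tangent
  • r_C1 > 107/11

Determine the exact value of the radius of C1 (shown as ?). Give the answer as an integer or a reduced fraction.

17

1. [int C1,C2]  r_C1² − 24r_C1 + 119 = 0  ⇒  r_C1 = 7 or 17
2. given r_C1 > 107/11: keep 17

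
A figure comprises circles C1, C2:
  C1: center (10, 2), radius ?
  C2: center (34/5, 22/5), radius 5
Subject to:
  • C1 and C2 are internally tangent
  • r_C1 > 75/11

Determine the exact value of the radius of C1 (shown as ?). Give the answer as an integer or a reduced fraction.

1. [int C1,C2]  r_C1² − 10r_C1 + 9 = 0  ⇒  r_C1 = 1 or 9
2. given r_C1 > 75/11: keep 9

9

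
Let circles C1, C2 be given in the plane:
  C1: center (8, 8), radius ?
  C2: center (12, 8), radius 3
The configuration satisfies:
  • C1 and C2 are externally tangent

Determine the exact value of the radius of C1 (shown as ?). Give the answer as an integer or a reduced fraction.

1

1. [ext C1·C2]  r_C1² + 6r_C1 − 7 = 0  ⇒  r_C1 = 1 (r>0 drops 1)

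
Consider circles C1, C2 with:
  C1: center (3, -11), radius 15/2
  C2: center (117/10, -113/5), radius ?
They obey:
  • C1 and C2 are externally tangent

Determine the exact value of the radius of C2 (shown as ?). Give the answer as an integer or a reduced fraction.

1. [ext C1·C2]  r_C2² + 15r_C2 − 154 = 0  ⇒  r_C2 = 7 (r>0 drops 1)

7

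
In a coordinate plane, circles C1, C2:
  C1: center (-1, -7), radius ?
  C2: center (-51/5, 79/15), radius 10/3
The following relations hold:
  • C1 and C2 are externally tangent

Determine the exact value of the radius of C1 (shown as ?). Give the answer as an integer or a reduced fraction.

1. [ext C1·C2]  r_C1² + (20/3)r_C1 − 224 = 0  ⇒  r_C1 = 12 (r>0 drops 1)

12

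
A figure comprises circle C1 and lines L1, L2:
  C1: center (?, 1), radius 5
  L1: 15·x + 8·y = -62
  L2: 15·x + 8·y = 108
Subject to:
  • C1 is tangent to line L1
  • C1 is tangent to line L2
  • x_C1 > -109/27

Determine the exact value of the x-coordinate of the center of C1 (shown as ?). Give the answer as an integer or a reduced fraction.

1. [C1‖L1]  x_C1² + (28/3)x_C1 − 31/3 = 0  ⇒  x_C1 = -31/3 or 1
2. [C1‖L2]  x_C1² − (40/3)x_C1 + 37/3 = 0  ⇒  x_C1 = 1 or 37/3

1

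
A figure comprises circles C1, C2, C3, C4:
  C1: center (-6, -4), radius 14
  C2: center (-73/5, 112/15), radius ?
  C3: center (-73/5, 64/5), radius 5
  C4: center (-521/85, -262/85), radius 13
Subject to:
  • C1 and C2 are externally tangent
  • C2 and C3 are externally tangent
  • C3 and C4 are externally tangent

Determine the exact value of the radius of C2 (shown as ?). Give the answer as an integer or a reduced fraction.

1/3

1. [ext C1·C2]  r_C2² + 28r_C2 − 85/9 = 0  ⇒  r_C2 = 1/3 (r>0 drops 1)
2. [ext C2·C3]  r_C2² + 10r_C2 − 31/9 = 0  ⇒  r_C2 = 1/3 (r>0 drops 1)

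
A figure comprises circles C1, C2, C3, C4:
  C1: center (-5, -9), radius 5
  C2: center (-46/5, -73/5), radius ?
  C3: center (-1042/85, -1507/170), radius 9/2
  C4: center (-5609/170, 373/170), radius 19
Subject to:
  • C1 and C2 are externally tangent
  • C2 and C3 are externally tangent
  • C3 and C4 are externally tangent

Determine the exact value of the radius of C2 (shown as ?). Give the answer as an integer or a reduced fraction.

1. [ext C1·C2]  r_C2² + 10r_C2 − 24 = 0  ⇒  r_C2 = 2 (r>0 drops 1)
2. [ext C2·C3]  r_C2² + 9r_C2 − 22 = 0  ⇒  r_C2 = 2 (r>0 drops 1)

2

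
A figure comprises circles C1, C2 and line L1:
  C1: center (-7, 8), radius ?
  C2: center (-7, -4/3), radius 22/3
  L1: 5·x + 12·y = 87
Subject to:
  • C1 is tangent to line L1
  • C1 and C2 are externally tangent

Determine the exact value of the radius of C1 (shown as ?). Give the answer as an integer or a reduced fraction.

2

1. [C1‖L1]  r_C1² − 4 = 0  ⇒  r_C1 = 2 (r>0 drops 1)
2. [ext C1·C2]  r_C1² + (44/3)r_C1 − 100/3 = 0  ⇒  r_C1 = 2 (r>0 drops 1)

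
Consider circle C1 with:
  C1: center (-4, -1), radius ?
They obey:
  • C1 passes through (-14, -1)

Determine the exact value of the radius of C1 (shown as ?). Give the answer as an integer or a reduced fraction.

10

1. [C1∋P]  r_C1² − 100 = 0  ⇒  r_C1 = 10 (r>0 drops 1)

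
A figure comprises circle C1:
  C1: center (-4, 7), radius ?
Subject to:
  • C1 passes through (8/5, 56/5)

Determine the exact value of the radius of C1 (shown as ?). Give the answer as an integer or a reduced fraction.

7

1. [C1∋P]  r_C1² − 49 = 0  ⇒  r_C1 = 7 (r>0 drops 1)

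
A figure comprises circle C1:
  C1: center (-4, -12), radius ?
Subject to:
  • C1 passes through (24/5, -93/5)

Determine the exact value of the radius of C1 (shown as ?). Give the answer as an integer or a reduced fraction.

11

1. [C1∋P]  r_C1² − 121 = 0  ⇒  r_C1 = 11 (r>0 drops 1)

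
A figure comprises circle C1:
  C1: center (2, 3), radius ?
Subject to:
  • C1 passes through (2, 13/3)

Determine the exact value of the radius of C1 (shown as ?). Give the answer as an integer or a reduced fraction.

4/3

1. [C1∋P]  r_C1² − 16/9 = 0  ⇒  r_C1 = 4/3 (r>0 drops 1)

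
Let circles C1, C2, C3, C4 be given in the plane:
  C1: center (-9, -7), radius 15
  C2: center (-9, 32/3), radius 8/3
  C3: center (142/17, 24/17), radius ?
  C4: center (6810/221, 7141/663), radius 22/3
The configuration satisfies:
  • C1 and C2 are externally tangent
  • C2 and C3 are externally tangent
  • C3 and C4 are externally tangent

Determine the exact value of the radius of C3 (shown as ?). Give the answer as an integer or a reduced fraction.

1. [ext C2·C3]  r_C3² + (16/3)r_C3 − 1139/3 = 0  ⇒  r_C3 = 17 (r>0 drops 1)
2. [ext C3·C4]  r_C3² + (44/3)r_C3 − 1615/3 = 0  ⇒  r_C3 = 17 (r>0 drops 1)

17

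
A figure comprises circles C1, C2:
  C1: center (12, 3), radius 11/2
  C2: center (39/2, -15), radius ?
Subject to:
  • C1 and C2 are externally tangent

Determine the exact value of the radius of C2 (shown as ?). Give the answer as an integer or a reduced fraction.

1. [ext C1·C2]  r_C2² + 11r_C2 − 350 = 0  ⇒  r_C2 = 14 (r>0 drops 1)

14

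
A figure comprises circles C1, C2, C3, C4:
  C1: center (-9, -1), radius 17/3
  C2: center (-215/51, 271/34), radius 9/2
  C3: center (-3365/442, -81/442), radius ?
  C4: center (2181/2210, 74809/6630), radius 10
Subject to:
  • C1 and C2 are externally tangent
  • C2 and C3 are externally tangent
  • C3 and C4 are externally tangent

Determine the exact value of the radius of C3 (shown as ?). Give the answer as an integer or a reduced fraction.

13/3

1. [ext C2·C3]  r_C3² + 9r_C3 − 520/9 = 0  ⇒  r_C3 = 13/3 (r>0 drops 1)
2. [ext C3·C4]  r_C3² + 20r_C3 − 949/9 = 0  ⇒  r_C3 = 13/3 (r>0 drops 1)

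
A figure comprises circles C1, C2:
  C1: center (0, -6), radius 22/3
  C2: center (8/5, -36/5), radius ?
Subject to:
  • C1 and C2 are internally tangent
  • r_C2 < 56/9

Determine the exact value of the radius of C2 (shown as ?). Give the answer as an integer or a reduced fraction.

16/3

1. [int C1,C2]  r_C2² − (44/3)r_C2 + 448/9 = 0  ⇒  r_C2 = 16/3 or 28/3
2. given r_C2 < 56/9: keep 16/3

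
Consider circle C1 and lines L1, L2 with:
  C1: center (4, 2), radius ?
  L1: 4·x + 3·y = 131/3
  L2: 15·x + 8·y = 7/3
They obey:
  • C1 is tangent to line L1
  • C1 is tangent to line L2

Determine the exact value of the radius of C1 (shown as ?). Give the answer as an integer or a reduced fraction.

13/3

1. [C1‖L1]  r_C1² − 169/9 = 0  ⇒  r_C1 = 13/3 (r>0 drops 1)
2. [C1‖L2]  r_C1² − 169/9 = 0  ⇒  r_C1 = 13/3 (r>0 drops 1)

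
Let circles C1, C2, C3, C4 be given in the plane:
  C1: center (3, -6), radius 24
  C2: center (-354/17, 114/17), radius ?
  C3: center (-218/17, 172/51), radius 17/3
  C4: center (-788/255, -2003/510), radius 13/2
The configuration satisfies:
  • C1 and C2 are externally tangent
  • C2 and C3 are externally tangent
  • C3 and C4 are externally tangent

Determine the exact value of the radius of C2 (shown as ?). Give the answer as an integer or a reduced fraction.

1. [ext C1·C2]  r_C2² + 48r_C2 − 153 = 0  ⇒  r_C2 = 3 (r>0 drops 1)
2. [ext C2·C3]  r_C2² + (34/3)r_C2 − 43 = 0  ⇒  r_C2 = 3 (r>0 drops 1)

3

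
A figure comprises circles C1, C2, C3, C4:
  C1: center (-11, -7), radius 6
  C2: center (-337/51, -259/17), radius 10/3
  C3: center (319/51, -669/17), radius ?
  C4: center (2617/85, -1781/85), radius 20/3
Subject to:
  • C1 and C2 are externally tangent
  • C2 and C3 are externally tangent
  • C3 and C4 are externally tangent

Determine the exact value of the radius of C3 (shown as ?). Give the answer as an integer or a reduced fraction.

24

1. [ext C2·C3]  r_C3² + (20/3)r_C3 − 736 = 0  ⇒  r_C3 = 24 (r>0 drops 1)
2. [ext C3·C4]  r_C3² + (40/3)r_C3 − 896 = 0  ⇒  r_C3 = 24 (r>0 drops 1)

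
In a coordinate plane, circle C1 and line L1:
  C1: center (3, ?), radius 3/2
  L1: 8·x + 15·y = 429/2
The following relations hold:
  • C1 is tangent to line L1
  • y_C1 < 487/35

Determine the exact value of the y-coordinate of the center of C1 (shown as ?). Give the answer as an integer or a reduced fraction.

11

1. [C1‖L1]  y_C1² − (127/5)y_C1 + 792/5 = 0  ⇒  y_C1 = 11 or 72/5
2. given y_C1 < 487/35: keep 11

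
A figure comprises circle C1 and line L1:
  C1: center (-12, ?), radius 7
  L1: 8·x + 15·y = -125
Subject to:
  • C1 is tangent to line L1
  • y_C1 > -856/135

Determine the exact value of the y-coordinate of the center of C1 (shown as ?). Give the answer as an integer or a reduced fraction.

1. [C1‖L1]  y_C1² + (58/15)y_C1 − 296/5 = 0  ⇒  y_C1 = -148/15 or 6
2. given y_C1 > -856/135: keep 6

6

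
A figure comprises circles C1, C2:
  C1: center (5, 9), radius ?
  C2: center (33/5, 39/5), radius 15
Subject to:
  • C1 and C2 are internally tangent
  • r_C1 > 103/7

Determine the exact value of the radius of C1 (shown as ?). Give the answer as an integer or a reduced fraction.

17

1. [int C1,C2]  r_C1² − 30r_C1 + 221 = 0  ⇒  r_C1 = 13 or 17
2. given r_C1 > 103/7: keep 17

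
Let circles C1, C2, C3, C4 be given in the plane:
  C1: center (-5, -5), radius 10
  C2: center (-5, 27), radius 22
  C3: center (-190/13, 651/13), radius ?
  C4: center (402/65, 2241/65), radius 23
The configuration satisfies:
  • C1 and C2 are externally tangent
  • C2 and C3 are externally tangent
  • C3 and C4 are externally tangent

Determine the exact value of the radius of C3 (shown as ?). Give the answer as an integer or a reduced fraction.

1. [ext C2·C3]  r_C3² + 44r_C3 − 141 = 0  ⇒  r_C3 = 3 (r>0 drops 1)
2. [ext C3·C4]  r_C3² + 46r_C3 − 147 = 0  ⇒  r_C3 = 3 (r>0 drops 1)

3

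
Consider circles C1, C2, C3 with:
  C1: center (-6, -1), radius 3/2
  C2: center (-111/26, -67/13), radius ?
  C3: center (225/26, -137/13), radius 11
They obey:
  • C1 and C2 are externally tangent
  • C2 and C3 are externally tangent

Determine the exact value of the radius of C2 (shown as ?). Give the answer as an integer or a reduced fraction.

3

1. [ext C1·C2]  r_C2² + 3r_C2 − 18 = 0  ⇒  r_C2 = 3 (r>0 drops 1)
2. [ext C2·C3]  r_C2² + 22r_C2 − 75 = 0  ⇒  r_C2 = 3 (r>0 drops 1)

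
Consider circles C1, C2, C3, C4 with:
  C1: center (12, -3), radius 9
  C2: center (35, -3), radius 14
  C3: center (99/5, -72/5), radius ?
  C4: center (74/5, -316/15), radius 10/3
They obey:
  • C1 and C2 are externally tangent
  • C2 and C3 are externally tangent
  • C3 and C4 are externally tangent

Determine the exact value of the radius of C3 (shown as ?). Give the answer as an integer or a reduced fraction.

5

1. [ext C2·C3]  r_C3² + 28r_C3 − 165 = 0  ⇒  r_C3 = 5 (r>0 drops 1)
2. [ext C3·C4]  r_C3² + (20/3)r_C3 − 175/3 = 0  ⇒  r_C3 = 5 (r>0 drops 1)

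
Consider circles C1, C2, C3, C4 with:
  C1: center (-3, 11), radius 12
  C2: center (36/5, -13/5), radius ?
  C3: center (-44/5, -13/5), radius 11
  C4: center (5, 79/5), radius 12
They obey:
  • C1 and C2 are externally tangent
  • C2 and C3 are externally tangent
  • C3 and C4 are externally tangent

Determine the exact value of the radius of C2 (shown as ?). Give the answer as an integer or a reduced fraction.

5

1. [ext C1·C2]  r_C2² + 24r_C2 − 145 = 0  ⇒  r_C2 = 5 (r>0 drops 1)
2. [ext C2·C3]  r_C2² + 22r_C2 − 135 = 0  ⇒  r_C2 = 5 (r>0 drops 1)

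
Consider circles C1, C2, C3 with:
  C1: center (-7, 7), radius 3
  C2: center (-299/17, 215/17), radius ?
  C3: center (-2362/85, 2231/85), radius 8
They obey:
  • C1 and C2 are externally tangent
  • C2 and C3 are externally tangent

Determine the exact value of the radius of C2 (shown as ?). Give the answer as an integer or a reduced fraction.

9

1. [ext C1·C2]  r_C2² + 6r_C2 − 135 = 0  ⇒  r_C2 = 9 (r>0 drops 1)
2. [ext C2·C3]  r_C2² + 16r_C2 − 225 = 0  ⇒  r_C2 = 9 (r>0 drops 1)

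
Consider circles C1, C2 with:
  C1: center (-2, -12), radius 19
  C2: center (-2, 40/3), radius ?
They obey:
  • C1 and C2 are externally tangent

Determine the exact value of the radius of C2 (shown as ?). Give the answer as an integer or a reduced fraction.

19/3

1. [ext C1·C2]  r_C2² + 38r_C2 − 2527/9 = 0  ⇒  r_C2 = 19/3 (r>0 drops 1)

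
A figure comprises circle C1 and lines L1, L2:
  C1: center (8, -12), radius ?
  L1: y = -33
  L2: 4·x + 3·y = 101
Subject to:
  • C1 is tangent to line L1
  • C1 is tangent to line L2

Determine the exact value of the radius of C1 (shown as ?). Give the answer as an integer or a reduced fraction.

1. [C1‖L1]  r_C1² − 441 = 0  ⇒  r_C1 = 21 (r>0 drops 1)
2. [C1‖L2]  r_C1² − 441 = 0  ⇒  r_C1 = 21 (r>0 drops 1)

21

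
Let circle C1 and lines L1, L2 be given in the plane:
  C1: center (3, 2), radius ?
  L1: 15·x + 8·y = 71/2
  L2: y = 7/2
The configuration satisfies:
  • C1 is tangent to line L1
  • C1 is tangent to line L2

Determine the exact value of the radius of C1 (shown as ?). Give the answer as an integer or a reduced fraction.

3/2

1. [C1‖L1]  r_C1² − 9/4 = 0  ⇒  r_C1 = 3/2 (r>0 drops 1)
2. [C1‖L2]  r_C1² − 9/4 = 0  ⇒  r_C1 = 3/2 (r>0 drops 1)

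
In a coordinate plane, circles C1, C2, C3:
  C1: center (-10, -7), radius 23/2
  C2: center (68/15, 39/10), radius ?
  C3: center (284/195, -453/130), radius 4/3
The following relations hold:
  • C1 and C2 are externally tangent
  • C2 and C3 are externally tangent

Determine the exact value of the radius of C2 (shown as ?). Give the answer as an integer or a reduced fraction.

1. [ext C1·C2]  r_C2² + 23r_C2 − 1780/9 = 0  ⇒  r_C2 = 20/3 (r>0 drops 1)
2. [ext C2·C3]  r_C2² + (8/3)r_C2 − 560/9 = 0  ⇒  r_C2 = 20/3 (r>0 drops 1)

20/3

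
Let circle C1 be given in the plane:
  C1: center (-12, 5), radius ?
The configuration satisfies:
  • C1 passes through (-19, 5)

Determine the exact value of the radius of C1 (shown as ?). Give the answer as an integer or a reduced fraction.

1. [C1∋P]  r_C1² − 49 = 0  ⇒  r_C1 = 7 (r>0 drops 1)

7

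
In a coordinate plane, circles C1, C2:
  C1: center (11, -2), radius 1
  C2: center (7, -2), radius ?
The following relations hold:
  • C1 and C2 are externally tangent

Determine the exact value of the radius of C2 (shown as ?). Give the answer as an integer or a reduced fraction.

3

1. [ext C1·C2]  r_C2² + 2r_C2 − 15 = 0  ⇒  r_C2 = 3 (r>0 drops 1)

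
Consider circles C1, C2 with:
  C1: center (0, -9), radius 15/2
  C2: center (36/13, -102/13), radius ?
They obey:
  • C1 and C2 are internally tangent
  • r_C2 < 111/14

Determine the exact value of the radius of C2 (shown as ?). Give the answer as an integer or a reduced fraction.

9/2

1. [int C1,C2]  r_C2² − 15r_C2 + 189/4 = 0  ⇒  r_C2 = 9/2 or 21/2
2. given r_C2 < 111/14: keep 9/2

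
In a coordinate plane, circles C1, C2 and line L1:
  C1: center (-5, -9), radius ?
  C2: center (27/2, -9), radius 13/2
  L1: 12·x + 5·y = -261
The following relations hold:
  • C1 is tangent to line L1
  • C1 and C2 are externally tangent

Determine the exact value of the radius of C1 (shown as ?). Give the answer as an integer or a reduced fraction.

12

1. [C1‖L1]  r_C1² − 144 = 0  ⇒  r_C1 = 12 (r>0 drops 1)
2. [ext C1·C2]  r_C1² + 13r_C1 − 300 = 0  ⇒  r_C1 = 12 (r>0 drops 1)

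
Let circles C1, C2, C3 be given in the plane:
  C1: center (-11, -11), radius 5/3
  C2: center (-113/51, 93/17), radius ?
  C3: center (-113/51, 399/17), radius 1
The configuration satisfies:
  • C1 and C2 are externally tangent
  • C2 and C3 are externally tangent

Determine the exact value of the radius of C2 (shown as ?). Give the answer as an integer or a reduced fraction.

17

1. [ext C1·C2]  r_C2² + (10/3)r_C2 − 1037/3 = 0  ⇒  r_C2 = 17 (r>0 drops 1)
2. [ext C2·C3]  r_C2² + 2r_C2 − 323 = 0  ⇒  r_C2 = 17 (r>0 drops 1)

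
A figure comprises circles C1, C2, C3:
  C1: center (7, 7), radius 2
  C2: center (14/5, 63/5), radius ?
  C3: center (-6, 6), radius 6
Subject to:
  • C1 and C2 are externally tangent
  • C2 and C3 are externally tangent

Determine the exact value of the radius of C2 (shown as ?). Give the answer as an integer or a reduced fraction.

1. [ext C1·C2]  r_C2² + 4r_C2 − 45 = 0  ⇒  r_C2 = 5 (r>0 drops 1)
2. [ext C2·C3]  r_C2² + 12r_C2 − 85 = 0  ⇒  r_C2 = 5 (r>0 drops 1)

5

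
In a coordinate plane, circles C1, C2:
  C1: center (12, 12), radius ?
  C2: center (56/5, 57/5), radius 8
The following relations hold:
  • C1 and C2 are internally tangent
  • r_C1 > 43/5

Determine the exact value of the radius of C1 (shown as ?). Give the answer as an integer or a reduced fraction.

9

1. [int C1,C2]  r_C1² − 16r_C1 + 63 = 0  ⇒  r_C1 = 7 or 9
2. given r_C1 > 43/5: keep 9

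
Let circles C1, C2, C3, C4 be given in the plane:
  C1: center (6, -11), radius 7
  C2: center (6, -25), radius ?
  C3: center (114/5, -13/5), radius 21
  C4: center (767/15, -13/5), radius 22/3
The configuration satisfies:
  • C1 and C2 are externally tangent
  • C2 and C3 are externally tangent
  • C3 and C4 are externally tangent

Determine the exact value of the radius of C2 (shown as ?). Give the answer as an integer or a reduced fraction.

1. [ext C1·C2]  r_C2² + 14r_C2 − 147 = 0  ⇒  r_C2 = 7 (r>0 drops 1)
2. [ext C2·C3]  r_C2² + 42r_C2 − 343 = 0  ⇒  r_C2 = 7 (r>0 drops 1)

7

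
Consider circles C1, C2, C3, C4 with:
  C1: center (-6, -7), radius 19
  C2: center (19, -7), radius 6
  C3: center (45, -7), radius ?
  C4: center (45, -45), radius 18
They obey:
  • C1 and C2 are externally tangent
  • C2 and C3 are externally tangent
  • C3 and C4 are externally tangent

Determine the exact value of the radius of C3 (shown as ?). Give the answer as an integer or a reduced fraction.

20

1. [ext C2·C3]  r_C3² + 12r_C3 − 640 = 0  ⇒  r_C3 = 20 (r>0 drops 1)
2. [ext C3·C4]  r_C3² + 36r_C3 − 1120 = 0  ⇒  r_C3 = 20 (r>0 drops 1)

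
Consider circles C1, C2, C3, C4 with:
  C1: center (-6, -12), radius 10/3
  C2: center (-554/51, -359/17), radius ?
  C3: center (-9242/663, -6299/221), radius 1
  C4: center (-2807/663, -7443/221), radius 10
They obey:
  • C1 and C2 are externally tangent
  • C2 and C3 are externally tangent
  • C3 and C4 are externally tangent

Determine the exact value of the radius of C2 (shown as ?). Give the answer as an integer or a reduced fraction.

1. [ext C1·C2]  r_C2² + (20/3)r_C2 − 287/3 = 0  ⇒  r_C2 = 7 (r>0 drops 1)
2. [ext C2·C3]  r_C2² + 2r_C2 − 63 = 0  ⇒  r_C2 = 7 (r>0 drops 1)

7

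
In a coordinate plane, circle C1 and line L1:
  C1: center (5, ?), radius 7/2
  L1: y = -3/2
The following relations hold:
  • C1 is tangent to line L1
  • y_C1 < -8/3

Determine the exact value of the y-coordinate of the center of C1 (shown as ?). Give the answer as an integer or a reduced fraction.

1. [C1‖L1]  y_C1² + 3y_C1 − 10 = 0  ⇒  y_C1 = -5 or 2
2. given y_C1 < -8/3: keep -5

-5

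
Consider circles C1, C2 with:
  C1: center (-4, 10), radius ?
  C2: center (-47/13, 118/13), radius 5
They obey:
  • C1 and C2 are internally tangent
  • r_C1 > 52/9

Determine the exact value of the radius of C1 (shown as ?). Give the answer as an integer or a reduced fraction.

6

1. [int C1,C2]  r_C1² − 10r_C1 + 24 = 0  ⇒  r_C1 = 4 or 6
2. given r_C1 > 52/9: keep 6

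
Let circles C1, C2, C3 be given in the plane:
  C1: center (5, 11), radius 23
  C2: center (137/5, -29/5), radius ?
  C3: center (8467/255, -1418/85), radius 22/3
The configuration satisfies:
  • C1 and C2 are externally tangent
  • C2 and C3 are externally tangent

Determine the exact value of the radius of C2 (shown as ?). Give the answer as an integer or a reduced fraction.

1. [ext C1·C2]  r_C2² + 46r_C2 − 255 = 0  ⇒  r_C2 = 5 (r>0 drops 1)
2. [ext C2·C3]  r_C2² + (44/3)r_C2 − 295/3 = 0  ⇒  r_C2 = 5 (r>0 drops 1)

5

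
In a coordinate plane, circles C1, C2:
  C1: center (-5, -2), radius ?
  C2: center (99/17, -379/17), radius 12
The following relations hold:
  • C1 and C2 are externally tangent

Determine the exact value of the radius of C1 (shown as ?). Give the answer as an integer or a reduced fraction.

11

1. [ext C1·C2]  r_C1² + 24r_C1 − 385 = 0  ⇒  r_C1 = 11 (r>0 drops 1)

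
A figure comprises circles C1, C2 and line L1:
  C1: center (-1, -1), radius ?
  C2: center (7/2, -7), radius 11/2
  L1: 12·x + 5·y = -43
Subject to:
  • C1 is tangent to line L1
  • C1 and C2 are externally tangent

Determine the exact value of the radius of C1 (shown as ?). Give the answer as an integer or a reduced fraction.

2

1. [C1‖L1]  r_C1² − 4 = 0  ⇒  r_C1 = 2 (r>0 drops 1)
2. [ext C1·C2]  r_C1² + 11r_C1 − 26 = 0  ⇒  r_C1 = 2 (r>0 drops 1)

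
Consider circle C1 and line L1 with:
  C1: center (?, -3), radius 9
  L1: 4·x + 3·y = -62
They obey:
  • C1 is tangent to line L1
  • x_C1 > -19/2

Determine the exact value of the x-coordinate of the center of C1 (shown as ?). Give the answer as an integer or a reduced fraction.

-2

1. [C1‖L1]  x_C1² + (53/2)x_C1 + 49 = 0  ⇒  x_C1 = -49/2 or -2
2. given x_C1 > -19/2: keep -2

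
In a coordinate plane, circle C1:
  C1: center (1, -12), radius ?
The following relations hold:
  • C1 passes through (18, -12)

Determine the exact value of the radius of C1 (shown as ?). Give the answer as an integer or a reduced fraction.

17

1. [C1∋P]  r_C1² − 289 = 0  ⇒  r_C1 = 17 (r>0 drops 1)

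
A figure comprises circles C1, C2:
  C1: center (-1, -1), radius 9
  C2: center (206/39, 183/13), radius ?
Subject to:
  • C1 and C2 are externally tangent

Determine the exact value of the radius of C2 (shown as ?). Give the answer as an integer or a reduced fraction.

1. [ext C1·C2]  r_C2² + 18r_C2 − 1672/9 = 0  ⇒  r_C2 = 22/3 (r>0 drops 1)

22/3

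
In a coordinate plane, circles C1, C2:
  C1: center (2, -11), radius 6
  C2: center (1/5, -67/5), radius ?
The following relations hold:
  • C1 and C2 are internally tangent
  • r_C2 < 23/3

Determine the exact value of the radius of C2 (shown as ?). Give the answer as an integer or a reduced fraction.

1. [int C1,C2]  r_C2² − 12r_C2 + 27 = 0  ⇒  r_C2 = 3 or 9
2. given r_C2 < 23/3: keep 3

3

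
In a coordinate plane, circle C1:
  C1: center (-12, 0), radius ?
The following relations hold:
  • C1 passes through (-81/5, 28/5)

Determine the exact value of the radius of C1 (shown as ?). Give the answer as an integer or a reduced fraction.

7

1. [C1∋P]  r_C1² − 49 = 0  ⇒  r_C1 = 7 (r>0 drops 1)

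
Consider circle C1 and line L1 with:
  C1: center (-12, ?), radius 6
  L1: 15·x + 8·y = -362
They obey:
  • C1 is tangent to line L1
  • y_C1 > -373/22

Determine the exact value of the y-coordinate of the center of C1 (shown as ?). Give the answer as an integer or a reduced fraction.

1. [C1‖L1]  y_C1² + (91/2)y_C1 + 355 = 0  ⇒  y_C1 = -71/2 or -10
2. given y_C1 > -373/22: keep -10

-10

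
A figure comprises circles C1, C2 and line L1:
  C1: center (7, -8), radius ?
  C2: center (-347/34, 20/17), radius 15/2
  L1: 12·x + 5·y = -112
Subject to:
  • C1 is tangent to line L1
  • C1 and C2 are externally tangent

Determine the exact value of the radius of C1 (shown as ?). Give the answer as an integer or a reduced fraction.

1. [C1‖L1]  r_C1² − 144 = 0  ⇒  r_C1 = 12 (r>0 drops 1)
2. [ext C1·C2]  r_C1² + 15r_C1 − 324 = 0  ⇒  r_C1 = 12 (r>0 drops 1)

12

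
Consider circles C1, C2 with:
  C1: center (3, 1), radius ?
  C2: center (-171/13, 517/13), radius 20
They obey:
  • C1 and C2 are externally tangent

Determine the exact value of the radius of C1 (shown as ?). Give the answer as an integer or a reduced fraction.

1. [ext C1·C2]  r_C1² + 40r_C1 − 1364 = 0  ⇒  r_C1 = 22 (r>0 drops 1)

22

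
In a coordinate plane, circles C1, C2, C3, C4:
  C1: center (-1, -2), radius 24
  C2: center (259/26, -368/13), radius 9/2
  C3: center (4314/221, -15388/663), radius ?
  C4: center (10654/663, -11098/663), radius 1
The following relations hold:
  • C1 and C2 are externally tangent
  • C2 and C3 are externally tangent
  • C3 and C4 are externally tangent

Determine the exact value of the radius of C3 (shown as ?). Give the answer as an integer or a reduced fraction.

19/3

1. [ext C2·C3]  r_C3² + 9r_C3 − 874/9 = 0  ⇒  r_C3 = 19/3 (r>0 drops 1)
2. [ext C3·C4]  r_C3² + 2r_C3 − 475/9 = 0  ⇒  r_C3 = 19/3 (r>0 drops 1)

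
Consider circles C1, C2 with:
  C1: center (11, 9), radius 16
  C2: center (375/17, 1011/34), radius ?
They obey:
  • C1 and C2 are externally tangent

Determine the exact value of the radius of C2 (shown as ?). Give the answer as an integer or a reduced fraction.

1. [ext C1·C2]  r_C2² + 32r_C2 − 1185/4 = 0  ⇒  r_C2 = 15/2 (r>0 drops 1)

15/2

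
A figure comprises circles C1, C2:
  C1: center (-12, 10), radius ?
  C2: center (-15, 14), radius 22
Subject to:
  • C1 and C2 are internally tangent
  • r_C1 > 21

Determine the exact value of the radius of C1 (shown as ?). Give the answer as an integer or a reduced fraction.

27

1. [int C1,C2]  r_C1² − 44r_C1 + 459 = 0  ⇒  r_C1 = 17 or 27
2. given r_C1 > 21: keep 27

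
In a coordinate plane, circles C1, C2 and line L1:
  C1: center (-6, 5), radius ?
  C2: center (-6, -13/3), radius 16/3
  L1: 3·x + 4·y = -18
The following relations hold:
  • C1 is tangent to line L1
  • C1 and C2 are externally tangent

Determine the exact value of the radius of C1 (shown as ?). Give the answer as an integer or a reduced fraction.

4

1. [C1‖L1]  r_C1² − 16 = 0  ⇒  r_C1 = 4 (r>0 drops 1)
2. [ext C1·C2]  r_C1² + (32/3)r_C1 − 176/3 = 0  ⇒  r_C1 = 4 (r>0 drops 1)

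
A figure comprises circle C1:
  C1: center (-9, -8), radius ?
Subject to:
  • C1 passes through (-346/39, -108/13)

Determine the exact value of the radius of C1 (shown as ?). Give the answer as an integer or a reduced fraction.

1/3

1. [C1∋P]  r_C1² − 1/9 = 0  ⇒  r_C1 = 1/3 (r>0 drops 1)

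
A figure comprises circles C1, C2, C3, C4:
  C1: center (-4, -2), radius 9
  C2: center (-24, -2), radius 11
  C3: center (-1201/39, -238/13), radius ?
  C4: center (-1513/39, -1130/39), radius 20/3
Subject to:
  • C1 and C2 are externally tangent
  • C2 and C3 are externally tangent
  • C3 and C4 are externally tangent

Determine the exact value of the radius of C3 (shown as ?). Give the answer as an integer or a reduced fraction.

20/3

1. [ext C2·C3]  r_C3² + 22r_C3 − 1720/9 = 0  ⇒  r_C3 = 20/3 (r>0 drops 1)
2. [ext C3·C4]  r_C3² + (40/3)r_C3 − 400/3 = 0  ⇒  r_C3 = 20/3 (r>0 drops 1)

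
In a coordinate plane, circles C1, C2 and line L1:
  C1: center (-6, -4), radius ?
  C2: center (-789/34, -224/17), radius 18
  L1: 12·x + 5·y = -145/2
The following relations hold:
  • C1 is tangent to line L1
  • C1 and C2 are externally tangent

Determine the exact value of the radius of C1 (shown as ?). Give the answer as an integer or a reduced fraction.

1. [C1‖L1]  r_C1² − 9/4 = 0  ⇒  r_C1 = 3/2 (r>0 drops 1)
2. [ext C1·C2]  r_C1² + 36r_C1 − 225/4 = 0  ⇒  r_C1 = 3/2 (r>0 drops 1)

3/2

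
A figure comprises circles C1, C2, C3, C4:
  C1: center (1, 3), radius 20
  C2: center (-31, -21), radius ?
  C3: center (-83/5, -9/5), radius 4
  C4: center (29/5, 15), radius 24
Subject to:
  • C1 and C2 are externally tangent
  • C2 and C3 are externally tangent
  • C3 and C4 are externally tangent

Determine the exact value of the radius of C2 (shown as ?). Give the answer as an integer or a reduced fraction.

1. [ext C1·C2]  r_C2² + 40r_C2 − 1200 = 0  ⇒  r_C2 = 20 (r>0 drops 1)
2. [ext C2·C3]  r_C2² + 8r_C2 − 560 = 0  ⇒  r_C2 = 20 (r>0 drops 1)

20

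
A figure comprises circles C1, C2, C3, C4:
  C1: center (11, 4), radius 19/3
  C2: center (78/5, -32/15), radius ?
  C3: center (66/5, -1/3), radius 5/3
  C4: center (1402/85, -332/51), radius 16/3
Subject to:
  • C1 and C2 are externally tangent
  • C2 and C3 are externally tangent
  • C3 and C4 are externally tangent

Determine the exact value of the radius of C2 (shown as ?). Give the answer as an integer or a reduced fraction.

1. [ext C1·C2]  r_C2² + (38/3)r_C2 − 56/3 = 0  ⇒  r_C2 = 4/3 (r>0 drops 1)
2. [ext C2·C3]  r_C2² + (10/3)r_C2 − 56/9 = 0  ⇒  r_C2 = 4/3 (r>0 drops 1)

4/3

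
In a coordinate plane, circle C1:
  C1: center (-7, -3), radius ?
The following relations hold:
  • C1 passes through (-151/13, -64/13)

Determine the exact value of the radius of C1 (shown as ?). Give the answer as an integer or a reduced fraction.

5

1. [C1∋P]  r_C1² − 25 = 0  ⇒  r_C1 = 5 (r>0 drops 1)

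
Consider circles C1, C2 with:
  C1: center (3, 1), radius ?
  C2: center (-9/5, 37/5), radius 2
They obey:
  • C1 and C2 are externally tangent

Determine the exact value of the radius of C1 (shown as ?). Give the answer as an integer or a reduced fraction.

1. [ext C1·C2]  r_C1² + 4r_C1 − 60 = 0  ⇒  r_C1 = 6 (r>0 drops 1)

6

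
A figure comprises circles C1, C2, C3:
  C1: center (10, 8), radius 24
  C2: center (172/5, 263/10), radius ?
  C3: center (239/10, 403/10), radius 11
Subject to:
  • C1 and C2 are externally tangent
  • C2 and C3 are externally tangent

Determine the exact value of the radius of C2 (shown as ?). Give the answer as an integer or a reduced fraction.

1. [ext C1·C2]  r_C2² + 48r_C2 − 1417/4 = 0  ⇒  r_C2 = 13/2 (r>0 drops 1)
2. [ext C2·C3]  r_C2² + 22r_C2 − 741/4 = 0  ⇒  r_C2 = 13/2 (r>0 drops 1)

13/2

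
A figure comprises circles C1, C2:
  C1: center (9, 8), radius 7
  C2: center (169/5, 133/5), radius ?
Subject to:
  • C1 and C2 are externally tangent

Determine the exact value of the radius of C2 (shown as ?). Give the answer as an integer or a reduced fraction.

24

1. [ext C1·C2]  r_C2² + 14r_C2 − 912 = 0  ⇒  r_C2 = 24 (r>0 drops 1)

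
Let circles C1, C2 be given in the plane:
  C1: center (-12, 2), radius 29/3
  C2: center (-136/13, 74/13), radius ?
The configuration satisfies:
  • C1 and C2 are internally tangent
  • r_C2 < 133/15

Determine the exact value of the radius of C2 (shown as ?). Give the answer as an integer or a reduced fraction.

17/3

1. [int C1,C2]  r_C2² − (58/3)r_C2 + 697/9 = 0  ⇒  r_C2 = 17/3 or 41/3
2. given r_C2 < 133/15: keep 17/3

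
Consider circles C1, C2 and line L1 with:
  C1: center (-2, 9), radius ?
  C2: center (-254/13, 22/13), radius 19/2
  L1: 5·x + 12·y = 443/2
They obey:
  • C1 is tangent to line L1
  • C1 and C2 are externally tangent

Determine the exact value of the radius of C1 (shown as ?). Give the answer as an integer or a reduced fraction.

1. [C1‖L1]  r_C1² − 361/4 = 0  ⇒  r_C1 = 19/2 (r>0 drops 1)
2. [ext C1·C2]  r_C1² + 19r_C1 − 1083/4 = 0  ⇒  r_C1 = 19/2 (r>0 drops 1)

19/2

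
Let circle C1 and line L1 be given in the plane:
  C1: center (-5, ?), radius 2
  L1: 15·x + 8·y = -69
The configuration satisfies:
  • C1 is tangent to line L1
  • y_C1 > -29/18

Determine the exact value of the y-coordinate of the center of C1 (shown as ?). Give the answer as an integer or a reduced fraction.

5

1. [C1‖L1]  y_C1² − (3/2)y_C1 − 35/2 = 0  ⇒  y_C1 = -7/2 or 5
2. given y_C1 > -29/18: keep 5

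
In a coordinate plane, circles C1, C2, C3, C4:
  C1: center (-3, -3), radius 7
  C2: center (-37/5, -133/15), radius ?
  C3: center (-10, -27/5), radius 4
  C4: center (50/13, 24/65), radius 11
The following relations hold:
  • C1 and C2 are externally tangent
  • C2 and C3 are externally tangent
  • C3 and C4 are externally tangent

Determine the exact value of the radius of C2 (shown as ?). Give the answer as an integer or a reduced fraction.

1. [ext C1·C2]  r_C2² + 14r_C2 − 43/9 = 0  ⇒  r_C2 = 1/3 (r>0 drops 1)
2. [ext C2·C3]  r_C2² + 8r_C2 − 25/9 = 0  ⇒  r_C2 = 1/3 (r>0 drops 1)

1/3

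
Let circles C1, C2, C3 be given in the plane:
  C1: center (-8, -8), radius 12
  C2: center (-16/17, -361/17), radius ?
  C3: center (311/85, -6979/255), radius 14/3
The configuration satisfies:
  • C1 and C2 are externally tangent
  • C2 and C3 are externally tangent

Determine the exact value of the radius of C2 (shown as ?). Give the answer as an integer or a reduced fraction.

3

1. [ext C1·C2]  r_C2² + 24r_C2 − 81 = 0  ⇒  r_C2 = 3 (r>0 drops 1)
2. [ext C2·C3]  r_C2² + (28/3)r_C2 − 37 = 0  ⇒  r_C2 = 3 (r>0 drops 1)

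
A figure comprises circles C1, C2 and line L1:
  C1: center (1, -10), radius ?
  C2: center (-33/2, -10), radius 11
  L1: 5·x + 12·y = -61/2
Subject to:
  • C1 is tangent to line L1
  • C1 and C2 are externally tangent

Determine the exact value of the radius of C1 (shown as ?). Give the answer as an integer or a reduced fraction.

1. [C1‖L1]  r_C1² − 169/4 = 0  ⇒  r_C1 = 13/2 (r>0 drops 1)
2. [ext C1·C2]  r_C1² + 22r_C1 − 741/4 = 0  ⇒  r_C1 = 13/2 (r>0 drops 1)

13/2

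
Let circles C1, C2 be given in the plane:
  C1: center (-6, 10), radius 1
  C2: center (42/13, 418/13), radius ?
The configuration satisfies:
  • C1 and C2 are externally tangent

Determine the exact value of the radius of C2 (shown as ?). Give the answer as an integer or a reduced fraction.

23

1. [ext C1·C2]  r_C2² + 2r_C2 − 575 = 0  ⇒  r_C2 = 23 (r>0 drops 1)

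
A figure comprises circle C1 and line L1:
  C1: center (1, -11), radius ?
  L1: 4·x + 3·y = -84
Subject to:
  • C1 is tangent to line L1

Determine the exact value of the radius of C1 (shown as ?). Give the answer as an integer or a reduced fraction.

11

1. [C1‖L1]  r_C1² − 121 = 0  ⇒  r_C1 = 11 (r>0 drops 1)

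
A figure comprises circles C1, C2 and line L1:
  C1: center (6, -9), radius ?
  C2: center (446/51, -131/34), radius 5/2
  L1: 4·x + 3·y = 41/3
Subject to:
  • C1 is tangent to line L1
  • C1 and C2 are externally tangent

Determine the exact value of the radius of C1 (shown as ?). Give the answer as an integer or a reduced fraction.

10/3

1. [C1‖L1]  r_C1² − 100/9 = 0  ⇒  r_C1 = 10/3 (r>0 drops 1)
2. [ext C1·C2]  r_C1² + 5r_C1 − 250/9 = 0  ⇒  r_C1 = 10/3 (r>0 drops 1)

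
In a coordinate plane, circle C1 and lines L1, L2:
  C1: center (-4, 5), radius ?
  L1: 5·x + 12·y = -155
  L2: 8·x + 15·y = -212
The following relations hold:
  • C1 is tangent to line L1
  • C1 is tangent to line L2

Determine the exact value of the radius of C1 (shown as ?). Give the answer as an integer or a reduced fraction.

15

1. [C1‖L1]  r_C1² − 225 = 0  ⇒  r_C1 = 15 (r>0 drops 1)
2. [C1‖L2]  r_C1² − 225 = 0  ⇒  r_C1 = 15 (r>0 drops 1)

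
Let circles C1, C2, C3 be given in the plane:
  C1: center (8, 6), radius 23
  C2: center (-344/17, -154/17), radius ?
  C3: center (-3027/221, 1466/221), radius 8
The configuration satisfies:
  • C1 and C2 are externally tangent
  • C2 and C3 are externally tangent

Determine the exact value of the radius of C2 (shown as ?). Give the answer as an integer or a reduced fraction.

1. [ext C1·C2]  r_C2² + 46r_C2 − 495 = 0  ⇒  r_C2 = 9 (r>0 drops 1)
2. [ext C2·C3]  r_C2² + 16r_C2 − 225 = 0  ⇒  r_C2 = 9 (r>0 drops 1)

9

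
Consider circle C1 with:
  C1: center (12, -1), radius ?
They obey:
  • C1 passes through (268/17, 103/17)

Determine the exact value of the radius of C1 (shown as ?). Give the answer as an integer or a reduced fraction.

1. [C1∋P]  r_C1² − 64 = 0  ⇒  r_C1 = 8 (r>0 drops 1)

8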